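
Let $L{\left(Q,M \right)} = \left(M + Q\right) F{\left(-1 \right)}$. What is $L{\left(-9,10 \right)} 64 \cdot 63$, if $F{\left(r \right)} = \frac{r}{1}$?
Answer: $-4032$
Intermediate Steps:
$F{\left(r \right)} = r$ ($F{\left(r \right)} = r 1 = r$)
$L{\left(Q,M \right)} = - M - Q$ ($L{\left(Q,M \right)} = \left(M + Q\right) \left(-1\right) = - M - Q$)
$L{\left(-9,10 \right)} 64 \cdot 63 = \left(\left(-1\right) 10 - -9\right) 64 \cdot 63 = \left(-10 + 9\right) 64 \cdot 63 = \left(-1\right) 64 \cdot 63 = \left(-64\right) 63 = -4032$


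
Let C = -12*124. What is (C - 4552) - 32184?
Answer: -38224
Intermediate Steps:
C = -1488
(C - 4552) - 32184 = (-1488 - 4552) - 32184 = -6040 - 32184 = -38224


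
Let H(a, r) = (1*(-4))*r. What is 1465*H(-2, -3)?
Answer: 17580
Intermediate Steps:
H(a, r) = -4*r
1465*H(-2, -3) = 1465*(-4*(-3)) = 1465*12 = 17580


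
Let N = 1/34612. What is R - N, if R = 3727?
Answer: 128998923/34612 ≈ 3727.0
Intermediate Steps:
N = 1/34612 ≈ 2.8892e-5
R - N = 3727 - 1*1/34612 = 3727 - 1/34612 = 128998923/34612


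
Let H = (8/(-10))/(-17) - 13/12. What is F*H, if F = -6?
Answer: 1057/170 ≈ 6.2176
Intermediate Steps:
H = -1057/1020 (H = (8*(-1/10))*(-1/17) - 13*1/12 = -4/5*(-1/17) - 13/12 = 4/85 - 13/12 = -1057/1020 ≈ -1.0363)
F*H = -6*(-1057/1020) = 1057/170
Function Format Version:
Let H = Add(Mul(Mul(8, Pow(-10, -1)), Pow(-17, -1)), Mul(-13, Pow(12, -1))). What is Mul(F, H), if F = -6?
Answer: Rational(1057, 170) ≈ 6.2176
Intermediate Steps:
H = Rational(-1057, 1020) (H = Add(Mul(Mul(8, Rational(-1, 10)), Rational(-1, 17)), Mul(-13, Rational(1, 12))) = Add(Mul(Rational(-4, 5), Rational(-1, 17)), Rational(-13, 12)) = Add(Rational(4, 85), Rational(-13, 12)) = Rational(-1057, 1020) ≈ -1.0363)
Mul(F, H) = Mul(-6, Rational(-1057, 1020)) = Rational(1057, 170)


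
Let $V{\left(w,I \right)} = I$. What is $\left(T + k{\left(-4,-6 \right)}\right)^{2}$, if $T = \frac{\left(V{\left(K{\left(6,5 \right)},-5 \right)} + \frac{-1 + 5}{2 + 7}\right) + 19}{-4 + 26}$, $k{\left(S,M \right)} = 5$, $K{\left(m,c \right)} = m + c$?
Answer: $\frac{313600}{9801} \approx 31.997$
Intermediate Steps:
$K{\left(m,c \right)} = c + m$
$T = \frac{65}{99}$ ($T = \frac{\left(-5 + \frac{-1 + 5}{2 + 7}\right) + 19}{-4 + 26} = \frac{\left(-5 + \frac{4}{9}\right) + 19}{22} = \left(\left(-5 + 4 \cdot \frac{1}{9}\right) + 19\right) \frac{1}{22} = \left(\left(-5 + \frac{4}{9}\right) + 19\right) \frac{1}{22} = \left(- \frac{41}{9} + 19\right) \frac{1}{22} = \frac{130}{9} \cdot \frac{1}{22} = \frac{65}{99} \approx 0.65657$)
$\left(T + k{\left(-4,-6 \right)}\right)^{2} = \left(\frac{65}{99} + 5\right)^{2} = \left(\frac{560}{99}\right)^{2} = \frac{313600}{9801}$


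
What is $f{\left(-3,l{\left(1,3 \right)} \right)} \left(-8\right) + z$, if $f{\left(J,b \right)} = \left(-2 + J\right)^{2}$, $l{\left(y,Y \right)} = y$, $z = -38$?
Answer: $-238$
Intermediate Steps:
$f{\left(-3,l{\left(1,3 \right)} \right)} \left(-8\right) + z = \left(-2 - 3\right)^{2} \left(-8\right) - 38 = \left(-5\right)^{2} \left(-8\right) - 38 = 25 \left(-8\right) - 38 = -200 - 38 = -238$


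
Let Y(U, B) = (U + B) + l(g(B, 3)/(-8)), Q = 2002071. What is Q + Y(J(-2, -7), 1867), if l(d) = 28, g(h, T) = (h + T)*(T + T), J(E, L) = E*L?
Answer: 2003980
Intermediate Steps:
g(h, T) = 2*T*(T + h) (g(h, T) = (T + h)*(2*T) = 2*T*(T + h))
Y(U, B) = 28 + B + U (Y(U, B) = (U + B) + 28 = (B + U) + 28 = 28 + B + U)
Q + Y(J(-2, -7), 1867) = 2002071 + (28 + 1867 - 2*(-7)) = 2002071 + (28 + 1867 + 14) = 2002071 + 1909 = 2003980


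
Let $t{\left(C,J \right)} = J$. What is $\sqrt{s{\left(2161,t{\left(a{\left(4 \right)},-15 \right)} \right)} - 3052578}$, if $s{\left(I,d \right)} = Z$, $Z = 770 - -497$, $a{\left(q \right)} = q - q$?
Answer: $i \sqrt{3051311} \approx 1746.8 i$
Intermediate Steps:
$a{\left(q \right)} = 0$
$Z = 1267$ ($Z = 770 + 497 = 1267$)
$s{\left(I,d \right)} = 1267$
$\sqrt{s{\left(2161,t{\left(a{\left(4 \right)},-15 \right)} \right)} - 3052578} = \sqrt{1267 - 3052578} = \sqrt{-3051311} = i \sqrt{3051311}$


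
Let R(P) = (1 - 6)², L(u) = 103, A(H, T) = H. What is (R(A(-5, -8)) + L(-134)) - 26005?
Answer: -25877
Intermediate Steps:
R(P) = 25 (R(P) = (-5)² = 25)
(R(A(-5, -8)) + L(-134)) - 26005 = (25 + 103) - 26005 = 128 - 26005 = -25877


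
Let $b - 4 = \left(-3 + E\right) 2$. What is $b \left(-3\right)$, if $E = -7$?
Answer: $48$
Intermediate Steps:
$b = -16$ ($b = 4 + \left(-3 - 7\right) 2 = 4 - 20 = -16$)
$b \left(-3\right) = \left(-16\right) \left(-3\right) = 48$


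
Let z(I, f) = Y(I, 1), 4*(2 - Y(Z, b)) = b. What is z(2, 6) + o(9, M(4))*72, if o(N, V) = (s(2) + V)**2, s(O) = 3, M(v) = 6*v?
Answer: 209959/4 ≈ 52490.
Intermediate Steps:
Y(Z, b) = 2 - b/4
o(N, V) = (3 + V)**2
z(I, f) = 7/4 (z(I, f) = 2 - 1/4*1 = 2 - 1/4 = 7/4)
z(2, 6) + o(9, M(4))*72 = 7/4 + (3 + 6*4)**2*72 = 7/4 + (3 + 24)**2*72 = 7/4 + 27**2*72 = 7/4 + 729*72 = 7/4 + 52488 = 209959/4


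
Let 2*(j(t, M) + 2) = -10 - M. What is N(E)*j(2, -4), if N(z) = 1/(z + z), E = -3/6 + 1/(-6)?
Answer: 15/4 ≈ 3.7500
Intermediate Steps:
j(t, M) = -7 - M/2 (j(t, M) = -2 + (-10 - M)/2 = -2 + (-5 - M/2) = -7 - M/2)
E = -⅔ (E = -3*⅙ + 1*(-⅙) = -½ - ⅙ = -⅔ ≈ -0.66667)
N(z) = 1/(2*z)
N(E)*j(2, -4) = (1/(2*(-⅔)))*(-7 - ½*(-4)) = ((½)*(-3/2))*(-7 + 2) = -¾*(-5) = 15/4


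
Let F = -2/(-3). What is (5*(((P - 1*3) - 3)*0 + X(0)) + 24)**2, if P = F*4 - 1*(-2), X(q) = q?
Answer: 576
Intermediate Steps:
F = 2/3 (F = -2*(-1/3) = 2/3 ≈ 0.66667)
P = 14/3 (P = (2/3)*4 - 1*(-2) = 8/3 + 2 = 14/3 ≈ 4.6667)
(5*(((P - 1*3) - 3)*0 + X(0)) + 24)**2 = (5*(((14/3 - 1*3) - 3)*0 + 0) + 24)**2 = (5*(((14/3 - 3) - 3)*0 + 0) + 24)**2 = (5*((5/3 - 3)*0 + 0) + 24)**2 = (5*(-4/3*0 + 0) + 24)**2 = (5*(0 + 0) + 24)**2 = (5*0 + 24)**2 = (0 + 24)**2 = 24**2 = 576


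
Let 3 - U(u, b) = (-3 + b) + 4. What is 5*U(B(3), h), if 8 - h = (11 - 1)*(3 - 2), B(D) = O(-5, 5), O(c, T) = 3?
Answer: 20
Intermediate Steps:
B(D) = 3
h = -2 (h = 8 - (11 - 1)*(3 - 2) = 8 - 10 = -2)
U(u, b) = 2 - b (U(u, b) = 3 - ((-3 + b) + 4) = 3 - (1 + b) = 3 + (-1 - b) = 2 - b)
5*U(B(3), h) = 5*(2 - 1*(-2)) = 5*(2 + 2) = 5*4 = 20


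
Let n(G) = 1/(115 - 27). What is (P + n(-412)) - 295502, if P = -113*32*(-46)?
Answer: -11366607/88 ≈ -1.2917e+5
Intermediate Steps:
n(G) = 1/88
P = 166336 (P = -3616*(-46) = 166336)
(P + n(-412)) - 295502 = (166336 + 1/88) - 295502 = 14637569/88 - 295502 = -11366607/88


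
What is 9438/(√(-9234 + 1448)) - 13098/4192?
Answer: -6549/2096 - 4719*I*√7786/3893 ≈ -3.1245 - 106.96*I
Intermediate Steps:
9438/(√(-9234 + 1448)) - 13098/4192 = 9438/(√(-7786)) - 13098*1/4192 = 9438/((I*√7786)) - 6549/2096 = 9438*(-I*√7786/7786) - 6549/2096 = -4719*I*√7786/3893 - 6549/2096 = -6549/2096 - 4719*I*√7786/3893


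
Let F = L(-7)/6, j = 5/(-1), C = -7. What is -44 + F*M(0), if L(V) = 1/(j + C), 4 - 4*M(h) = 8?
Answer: -3167/72 ≈ -43.986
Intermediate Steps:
M(h) = -1 (M(h) = 1 - 1/4*8 = 1 - 2 = -1)
j = -5 (j = 5*(-1) = -5)
L(V) = -1/12 (L(V) = 1/(-5 - 7) = 1/(-12) = -1/12)
F = -1/72 (F = -1/12/6 = -1/12*1/6 = -1/72 ≈ -0.013889)
-44 + F*M(0) = -44 - 1/72*(-1) = -44 + 1/72 = -3167/72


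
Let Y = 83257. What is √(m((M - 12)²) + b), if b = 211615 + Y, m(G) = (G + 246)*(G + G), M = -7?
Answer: √733126 ≈ 856.23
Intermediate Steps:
m(G) = 2*G*(246 + G) (m(G) = (246 + G)*(2*G) = 2*G*(246 + G))
b = 294872 (b = 211615 + 83257 = 294872)
√(m((M - 12)²) + b) = √(2*(-7 - 12)²*(246 + (-7 - 12)²) + 294872) = √(2*(-19)²*(246 + (-19)²) + 294872) = √(2*361*(246 + 361) + 294872) = √(2*361*607 + 294872) = √(438254 + 294872) = √733126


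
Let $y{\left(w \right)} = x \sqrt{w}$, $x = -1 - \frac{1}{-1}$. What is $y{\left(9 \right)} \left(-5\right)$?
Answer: $0$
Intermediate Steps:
$x = 0$ ($x = -1 - -1 = -1 + 1 = 0$)
$y{\left(w \right)} = 0$ ($y{\left(w \right)} = 0 \sqrt{w} = 0$)
$y{\left(9 \right)} \left(-5\right) = 0 \left(-5\right) = 0$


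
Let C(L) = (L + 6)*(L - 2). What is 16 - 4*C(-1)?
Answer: 76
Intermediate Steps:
C(L) = (-2 + L)*(6 + L) (C(L) = (6 + L)*(-2 + L) = (-2 + L)*(6 + L))
16 - 4*C(-1) = 16 - 4*(-12 + (-1)**2 + 4*(-1)) = 16 - 4*(-12 + 1 - 4) = 16 - 4*(-15) = 16 + 60 = 76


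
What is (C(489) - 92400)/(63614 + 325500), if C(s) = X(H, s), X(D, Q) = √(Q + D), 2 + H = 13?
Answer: -4200/17687 + 5*√5/194557 ≈ -0.23741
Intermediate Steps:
H = 11 (H = -2 + 13 = 11)
X(D, Q) = √(D + Q)
C(s) = √(11 + s)
(C(489) - 92400)/(63614 + 325500) = (√(11 + 489) - 92400)/(63614 + 325500) = (√500 - 92400)/389114 = (10*√5 - 92400)*(1/389114) = (-92400 + 10*√5)*(1/389114) = -4200/17687 + 5*√5/194557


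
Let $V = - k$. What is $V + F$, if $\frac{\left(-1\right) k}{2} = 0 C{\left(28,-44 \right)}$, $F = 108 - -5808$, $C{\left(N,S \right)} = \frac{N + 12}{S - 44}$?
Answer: $5916$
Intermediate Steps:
$C{\left(N,S \right)} = \frac{12 + N}{-44 + S}$
$F = 5916$ ($F = 108 + 5808 = 5916$)
$k = 0$ ($k = - 2 \cdot 0 \frac{12 + 28}{-44 - 44} = - 2 \cdot 0 \frac{1}{-88} \cdot 40 = - 2 \cdot 0 \left(\left(- \frac{1}{88}\right) 40\right) = - 2 \cdot 0 \left(- \frac{5}{11}\right) = \left(-2\right) 0 = 0$)
$V = 0$ ($V = \left(-1\right) 0 = 0$)
$V + F = 0 + 5916 = 5916$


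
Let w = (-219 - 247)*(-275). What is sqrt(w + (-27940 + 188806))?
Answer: 2*sqrt(72254) ≈ 537.60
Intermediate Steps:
w = 128150 (w = -466*(-275) = 128150)
sqrt(w + (-27940 + 188806)) = sqrt(128150 + (-27940 + 188806)) = sqrt(128150 + 160866) = sqrt(289016) = 2*sqrt(72254)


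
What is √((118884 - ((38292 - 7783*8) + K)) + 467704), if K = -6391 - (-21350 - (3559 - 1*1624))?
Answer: √593666 ≈ 770.50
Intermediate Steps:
K = 16894 (K = -6391 - (-21350 - (3559 - 1624)) = -6391 - (-21350 - 1*1935) = -6391 - (-21350 - 1935) = -6391 - 1*(-23285) = -6391 + 23285 = 16894)
√((118884 - ((38292 - 7783*8) + K)) + 467704) = √((118884 - ((38292 - 7783*8) + 16894)) + 467704) = √((118884 - ((38292 - 62264) + 16894)) + 467704) = √((118884 - (-23972 + 16894)) + 467704) = √((118884 - 1*(-7078)) + 467704) = √((118884 + 7078) + 467704) = √(125962 + 467704) = √593666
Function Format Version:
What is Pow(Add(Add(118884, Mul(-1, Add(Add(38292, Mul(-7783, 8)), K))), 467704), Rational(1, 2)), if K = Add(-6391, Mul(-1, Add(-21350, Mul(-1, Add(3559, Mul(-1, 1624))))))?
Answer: Pow(593666, Rational(1, 2)) ≈ 770.50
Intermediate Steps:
K = 16894 (K = Add(-6391, Mul(-1, Add(-21350, Mul(-1, Add(3559, -1624))))) = Add(-6391, Mul(-1, Add(-21350, Mul(-1, 1935)))) = Add(-6391, Mul(-1, Add(-21350, -1935))) = Add(-6391, Mul(-1, -23285)) = Add(-6391, 23285) = 16894)
Pow(Add(Add(118884, Mul(-1, Add(Add(38292, Mul(-7783, 8)), K))), 467704), Rational(1, 2)) = Pow(Add(Add(118884, Mul(-1, Add(Add(38292, Mul(-7783, 8)), 16894))), 467704), Rational(1, 2)) = Pow(Add(Add(118884, Mul(-1, Add(Add(38292, -62264), 16894))), 467704), Rational(1, 2)) = Pow(Add(Add(118884, Mul(-1, Add(-23972, 16894))), 467704), Rational(1, 2)) = Pow(Add(Add(118884, Mul(-1, -7078)), 467704), Rational(1, 2)) = Pow(Add(Add(118884, 7078), 467704), Rational(1, 2)) = Pow(Add(125962, 467704), Rational(1, 2)) = Pow(593666, Rational(1, 2))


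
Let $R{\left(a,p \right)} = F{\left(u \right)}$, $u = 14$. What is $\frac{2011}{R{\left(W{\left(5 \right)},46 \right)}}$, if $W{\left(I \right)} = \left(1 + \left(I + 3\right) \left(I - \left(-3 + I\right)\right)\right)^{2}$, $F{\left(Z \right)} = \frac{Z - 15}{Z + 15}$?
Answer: $-58319$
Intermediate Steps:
$F{\left(Z \right)} = \frac{-15 + Z}{15 + Z}$
$W{\left(I \right)} = \left(10 + 3 I\right)^{2}$ ($W{\left(I \right)} = \left(1 + \left(3 + I\right) 3\right)^{2} = \left(1 + \left(9 + 3 I\right)\right)^{2} = \left(10 + 3 I\right)^{2}$)
$R{\left(a,p \right)} = - \frac{1}{29}$ ($R{\left(a,p \right)} = \frac{-15 + 14}{15 + 14} = \frac{1}{29} \left(-1\right) = - \frac{1}{29}$)
$\frac{2011}{R{\left(W{\left(5 \right)},46 \right)}} = \frac{2011}{- \frac{1}{29}} = 2011 \left(-29\right) = -58319$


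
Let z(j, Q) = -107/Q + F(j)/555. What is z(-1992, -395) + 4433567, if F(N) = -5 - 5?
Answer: 194389756202/43845 ≈ 4.4336e+6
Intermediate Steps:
F(N) = -10
z(j, Q) = -2/111 - 107/Q (z(j, Q) = -107/Q - 10/555 = -107/Q - 10*1/555 = -107/Q - 2/111 = -2/111 - 107/Q)
z(-1992, -395) + 4433567 = (-2/111 - 107/(-395)) + 4433567 = (-2/111 - 107*(-1/395)) + 4433567 = (-2/111 + 107/395) + 4433567 = 11087/43845 + 4433567 = 194389756202/43845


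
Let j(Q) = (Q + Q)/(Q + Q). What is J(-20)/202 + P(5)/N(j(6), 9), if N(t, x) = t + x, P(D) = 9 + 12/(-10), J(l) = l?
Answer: 3439/5050 ≈ 0.68099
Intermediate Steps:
j(Q) = 1 (j(Q) = (2*Q)/((2*Q)) = (2*Q)*(1/(2*Q)) = 1)
P(D) = 39/5 (P(D) = 9 + 12*(-⅒) = 9 - 6/5 = 39/5)
J(-20)/202 + P(5)/N(j(6), 9) = -20/202 + 39/(5*(1 + 9)) = -20*1/202 + (39/5)/10 = -10/101 + (39/5)*(⅒) = -10/101 + 39/50 = 3439/5050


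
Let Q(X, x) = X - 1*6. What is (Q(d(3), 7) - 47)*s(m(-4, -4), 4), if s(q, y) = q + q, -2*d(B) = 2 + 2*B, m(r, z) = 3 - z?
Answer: -798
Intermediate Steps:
d(B) = -1 - B (d(B) = -(2 + 2*B)/2 = -1 - B)
Q(X, x) = -6 + X (Q(X, x) = X - 6 = -6 + X)
s(q, y) = 2*q
(Q(d(3), 7) - 47)*s(m(-4, -4), 4) = ((-6 + (-1 - 1*3)) - 47)*(2*(3 - 1*(-4))) = ((-6 + (-1 - 3)) - 47)*(2*(3 + 4)) = ((-6 - 4) - 47)*(2*7) = (-10 - 47)*14 = -57*14 = -798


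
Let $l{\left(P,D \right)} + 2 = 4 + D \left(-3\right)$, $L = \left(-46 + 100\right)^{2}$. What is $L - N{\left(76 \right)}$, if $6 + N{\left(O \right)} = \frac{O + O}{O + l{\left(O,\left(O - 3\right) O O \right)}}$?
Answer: $\frac{1847969302}{632433} \approx 2922.0$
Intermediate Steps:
$L = 2916$ ($L = 54^{2} = 2916$)
$l{\left(P,D \right)} = 2 - 3 D$ ($l{\left(P,D \right)} = -2 + \left(4 + D \left(-3\right)\right) = -2 - \left(-4 + 3 D\right) = 2 - 3 D$)
$N{\left(O \right)} = -6 + \frac{2 O}{2 + O - 3 O^{2} \left(-3 + O\right)}$ ($N{\left(O \right)} = -6 + \frac{O + O}{O - \left(-2 + 3 \left(O - 3\right) O O\right)} = -6 + \frac{2 O}{O - \left(-2 + 3 \left(O - 3\right) O O\right)} = -6 + \frac{2 O}{O - \left(-2 + 3 \left(-3 + O\right) O O\right)} = -6 + \frac{2 O}{O - \left(-2 + 3 O \left(-3 + O\right) O\right)} = -6 + \frac{2 O}{O - \left(-2 + 3 O^{2} \left(-3 + O\right)\right)} = -6 + \frac{2 O}{2 + O - 3 O^{2} \left(-3 + O\right)}$)
$L - N{\left(76 \right)} = 2916 - \frac{2 \left(-6 - 152 + 9 \cdot 76^{2} \left(-3 + 76\right)\right)}{2 + 76 - 3 \cdot 76^{2} \left(-3 + 76\right)} = 2916 - \frac{2 \left(-6 - 152 + 9 \cdot 5776 \cdot 73\right)}{2 + 76 - 17328 \cdot 73} = 2916 - \frac{2 \left(-6 - 152 + 3794832\right)}{2 + 76 - 1264944} = 2916 - 2 \frac{1}{-1264866} \cdot 3794674 = 2916 - 2 \left(- \frac{1}{1264866}\right) 3794674 = 2916 - - \frac{3794674}{632433} = 2916 + \frac{3794674}{632433} = \frac{1847969302}{632433}$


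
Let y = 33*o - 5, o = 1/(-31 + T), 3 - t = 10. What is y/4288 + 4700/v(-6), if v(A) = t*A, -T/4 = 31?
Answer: 195235879/1744680 ≈ 111.90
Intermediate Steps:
T = -124 (T = -4*31 = -124)
t = -7 (t = 3 - 1*10 = 3 - 10 = -7)
o = -1/155 (o = 1/(-31 - 124) = 1/(-155) = -1/155 ≈ -0.0064516)
v(A) = -7*A
y = -808/155 (y = 33*(-1/155) - 5 = -33/155 - 5 = -808/155 ≈ -5.2129)
y/4288 + 4700/v(-6) = -808/155/4288 + 4700/((-7*(-6))) = -808/155*1/4288 + 4700/42 = -101/83080 + 4700*(1/42) = -101/83080 + 2350/21 = 195235879/1744680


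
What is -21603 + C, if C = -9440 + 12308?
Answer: -18735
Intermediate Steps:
C = 2868
-21603 + C = -21603 + 2868 = -18735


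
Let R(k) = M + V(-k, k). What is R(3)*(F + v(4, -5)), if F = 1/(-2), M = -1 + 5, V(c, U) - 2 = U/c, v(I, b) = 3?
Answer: 25/2 ≈ 12.500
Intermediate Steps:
V(c, U) = 2 + U/c
M = 4
R(k) = 5 (R(k) = 4 + (2 + k/((-k))) = 4 + (2 + k*(-1/k)) = 4 + (2 - 1) = 4 + 1 = 5)
F = -½ ≈ -0.50000
R(3)*(F + v(4, -5)) = 5*(-½ + 3) = 5*(5/2) = 25/2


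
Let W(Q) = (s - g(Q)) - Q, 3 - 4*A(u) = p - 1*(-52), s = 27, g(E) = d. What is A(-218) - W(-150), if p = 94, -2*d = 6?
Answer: -863/4 ≈ -215.75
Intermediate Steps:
d = -3 (d = -½*6 = -3)
g(E) = -3
A(u) = -143/4 (A(u) = ¾ - (94 - 1*(-52))/4 = ¾ - (94 + 52)/4 = ¾ - ¼*146 = ¾ - 73/2 = -143/4)
W(Q) = 30 - Q (W(Q) = (27 - 1*(-3)) - Q = (27 + 3) - Q = 30 - Q)
A(-218) - W(-150) = -143/4 - (30 - 1*(-150)) = -143/4 - (30 + 150) = -143/4 - 1*180 = -143/4 - 180 = -863/4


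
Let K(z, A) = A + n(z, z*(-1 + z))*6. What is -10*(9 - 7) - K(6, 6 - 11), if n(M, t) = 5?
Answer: -45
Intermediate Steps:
K(z, A) = 30 + A (K(z, A) = A + 5*6 = A + 30 = 30 + A)
-10*(9 - 7) - K(6, 6 - 11) = -10*(9 - 7) - (30 + (6 - 11)) = -10*2 - (30 - 5) = -20 - 1*25 = -20 - 25 = -45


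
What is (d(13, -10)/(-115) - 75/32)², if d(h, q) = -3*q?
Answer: 3674889/541696 ≈ 6.7840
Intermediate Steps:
(d(13, -10)/(-115) - 75/32)² = (-3*(-10)/(-115) - 75/32)² = (30*(-1/115) - 75*1/32)² = (-6/23 - 75/32)² = (-1917/736)² = 3674889/541696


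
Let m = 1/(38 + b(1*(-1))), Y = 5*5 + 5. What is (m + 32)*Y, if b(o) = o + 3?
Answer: 3843/4 ≈ 960.75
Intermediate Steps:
b(o) = 3 + o
Y = 30 (Y = 25 + 5 = 30)
m = 1/40 (m = 1/(38 + (3 + 1*(-1))) = 1/(38 + (3 - 1)) = 1/(38 + 2) = 1/40 ≈ 0.025000)
(m + 32)*Y = (1/40 + 32)*30 = (1281/40)*30 = 3843/4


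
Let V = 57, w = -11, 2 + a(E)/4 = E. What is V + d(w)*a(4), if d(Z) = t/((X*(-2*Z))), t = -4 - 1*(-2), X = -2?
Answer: 631/11 ≈ 57.364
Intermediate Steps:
a(E) = -8 + 4*E
t = -2 (t = -4 + 2 = -2)
d(Z) = -1/(2*Z) (d(Z) = -2*1/(4*Z) = -1/(2*Z))
V + d(w)*a(4) = 57 + (-1/2/(-11))*(-8 + 4*4) = 57 + (-1/2*(-1/11))*(-8 + 16) = 57 + (1/22)*8 = 57 + 4/11 = 631/11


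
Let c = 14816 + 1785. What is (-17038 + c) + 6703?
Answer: 6266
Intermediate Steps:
c = 16601
(-17038 + c) + 6703 = (-17038 + 16601) + 6703 = -437 + 6703 = 6266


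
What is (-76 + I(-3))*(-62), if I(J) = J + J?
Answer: 5084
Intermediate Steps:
I(J) = 2*J
(-76 + I(-3))*(-62) = (-76 + 2*(-3))*(-62) = (-76 - 6)*(-62) = -82*(-62) = 5084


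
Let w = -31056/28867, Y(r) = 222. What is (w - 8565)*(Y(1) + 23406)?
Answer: -5842658853108/28867 ≈ -2.0240e+8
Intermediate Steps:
w = -31056/28867 (w = -31056*1/28867 = -31056/28867 ≈ -1.0758)
(w - 8565)*(Y(1) + 23406) = (-31056/28867 - 8565)*(222 + 23406) = -247276911/28867*23628 = -5842658853108/28867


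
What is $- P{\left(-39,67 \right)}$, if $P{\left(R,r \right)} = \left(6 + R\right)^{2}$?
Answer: $-1089$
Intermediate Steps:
$- P{\left(-39,67 \right)} = - \left(6 - 39\right)^{2} = - \left(-33\right)^{2} = \left(-1\right) 1089 = -1089$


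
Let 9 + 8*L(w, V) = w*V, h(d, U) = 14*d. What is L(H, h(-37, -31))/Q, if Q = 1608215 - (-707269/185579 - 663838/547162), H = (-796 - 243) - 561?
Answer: 6011207909585087/93315153576176200 ≈ 0.064418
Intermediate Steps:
H = -1600 (H = -1039 - 561 = -1600)
L(w, V) = -9/8 + V*w/8 (L(w, V) = -9/8 + (w*V)/8 = -9/8 + (V*w)/8 = -9/8 + V*w/8)
Q = 11664394197022025/7252984057 (Q = 1608215 - (-707269*1/185579 - 663838*1/547162) = 1608215 - (-707269/185579 - 47417/39083) = 1608215 - 1*(-36441793770/7252984057) = 1608215 + 36441793770/7252984057 = 11664394197022025/7252984057 ≈ 1.6082e+6)
L(H, h(-37, -31))/Q = (-9/8 + (1/8)*(14*(-37))*(-1600))/(11664394197022025/7252984057) = (-9/8 + (1/8)*(-518)*(-1600))*(7252984057/11664394197022025) = (-9/8 + 103600)*(7252984057/11664394197022025) = (828791/8)*(7252984057/11664394197022025) = 6011207909585087/93315153576176200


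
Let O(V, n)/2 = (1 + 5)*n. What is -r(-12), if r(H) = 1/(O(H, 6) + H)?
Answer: -1/60 ≈ -0.016667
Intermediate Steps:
O(V, n) = 12*n (O(V, n) = 2*((1 + 5)*n) = 2*(6*n) = 12*n)
r(H) = 1/(72 + H) (r(H) = 1/(12*6 + H) = 1/(72 + H))
-r(-12) = -1/(72 - 12) = -1/60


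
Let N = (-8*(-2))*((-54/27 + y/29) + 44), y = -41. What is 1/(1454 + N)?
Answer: 29/60998 ≈ 0.00047543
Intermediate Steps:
N = 18832/29 (N = (-8*(-2))*((-54/27 - 41/29) + 44) = 16*((-54*1/27 - 41*1/29) + 44) = 16*((-2 - 41/29) + 44) = 16*(-99/29 + 44) = 16*(1177/29) = 18832/29 ≈ 649.38)
1/(1454 + N) = 1/(1454 + 18832/29) = 1/(60998/29) = 29/60998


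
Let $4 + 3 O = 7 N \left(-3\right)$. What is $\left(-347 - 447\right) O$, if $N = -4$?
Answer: $- \frac{63520}{3} \approx -21173.0$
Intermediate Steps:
$O = \frac{80}{3}$ ($O = - \frac{4}{3} + \frac{7 \left(-4\right) \left(-3\right)}{3} = - \frac{4}{3} + \frac{\left(-28\right) \left(-3\right)}{3} = - \frac{4}{3} + \frac{1}{3} \cdot 84 = - \frac{4}{3} + 28 = \frac{80}{3} \approx 26.667$)
$\left(-347 - 447\right) O = \left(-347 - 447\right) \frac{80}{3} = \left(-794\right) \frac{80}{3} = - \frac{63520}{3}$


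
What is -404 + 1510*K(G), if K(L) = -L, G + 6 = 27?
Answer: -32114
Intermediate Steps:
G = 21 (G = -6 + 27 = 21)
-404 + 1510*K(G) = -404 + 1510*(-1*21) = -404 + 1510*(-21) = -404 - 31710 = -32114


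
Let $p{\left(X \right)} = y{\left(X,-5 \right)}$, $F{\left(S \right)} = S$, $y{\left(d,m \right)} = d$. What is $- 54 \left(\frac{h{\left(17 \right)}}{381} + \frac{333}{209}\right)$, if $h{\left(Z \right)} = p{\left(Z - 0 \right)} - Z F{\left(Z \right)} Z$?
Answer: $\frac{16135038}{26543} \approx 607.88$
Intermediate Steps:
$p{\left(X \right)} = X$
$h{\left(Z \right)} = Z - Z^{3}$ ($h{\left(Z \right)} = \left(Z - 0\right) - Z Z Z = \left(Z + 0\right) - Z^{2} Z = Z - Z^{3}$)
$- 54 \left(\frac{h{\left(17 \right)}}{381} + \frac{333}{209}\right) = - 54 \left(\frac{17 - 17^{3}}{381} + \frac{333}{209}\right) = - 54 \left(\left(17 - 4913\right) \frac{1}{381} + 333 \cdot \frac{1}{209}\right) = - 54 \left(\left(17 - 4913\right) \frac{1}{381} + \frac{333}{209}\right) = - 54 \left(\left(-4896\right) \frac{1}{381} + \frac{333}{209}\right) = - 54 \left(- \frac{1632}{127} + \frac{333}{209}\right) = \left(-54\right) \left(- \frac{298797}{26543}\right) = \frac{16135038}{26543}$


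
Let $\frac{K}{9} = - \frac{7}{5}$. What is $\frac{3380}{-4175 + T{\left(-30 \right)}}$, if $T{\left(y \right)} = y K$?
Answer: $- \frac{3380}{3797} \approx -0.89018$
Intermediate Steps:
$K = - \frac{63}{5}$ ($K = 9 \left(- \frac{7}{5}\right) = - \frac{63}{5} \approx -12.6$)
$T{\left(y \right)} = - \frac{63 y}{5}$ ($T{\left(y \right)} = y \left(- \frac{63}{5}\right) = - \frac{63 y}{5}$)
$\frac{3380}{-4175 + T{\left(-30 \right)}} = \frac{3380}{-4175 - -378} = \frac{3380}{-4175 + 378} = \frac{3380}{-3797} = 3380 \left(- \frac{1}{3797}\right) = - \frac{3380}{3797}$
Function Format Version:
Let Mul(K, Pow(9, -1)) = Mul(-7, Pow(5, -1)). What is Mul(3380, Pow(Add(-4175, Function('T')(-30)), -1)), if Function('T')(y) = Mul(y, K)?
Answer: Rational(-3380, 3797) ≈ -0.89018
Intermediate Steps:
K = Rational(-63, 5) (K = Mul(9, Mul(-7, Pow(5, -1))) = Mul(9, Mul(-7, Rational(1, 5))) = Mul(9, Rational(-7, 5)) = Rational(-63, 5) ≈ -12.600)
Function('T')(y) = Mul(Rational(-63, 5), y) (Function('T')(y) = Mul(y, Rational(-63, 5)) = Mul(Rational(-63, 5), y))
Mul(3380, Pow(Add(-4175, Function('T')(-30)), -1)) = Mul(3380, Pow(Add(-4175, Mul(Rational(-63, 5), -30)), -1)) = Mul(3380, Pow(Add(-4175, 378), -1)) = Mul(3380, Pow(-3797, -1)) = Mul(3380, Rational(-1, 3797)) = Rational(-3380, 3797)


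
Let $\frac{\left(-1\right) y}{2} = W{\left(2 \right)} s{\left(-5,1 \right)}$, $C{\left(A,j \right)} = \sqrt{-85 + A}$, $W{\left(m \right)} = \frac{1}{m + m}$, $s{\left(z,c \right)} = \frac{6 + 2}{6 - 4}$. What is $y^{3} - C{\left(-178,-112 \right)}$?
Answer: $-8 - i \sqrt{263} \approx -8.0 - 16.217 i$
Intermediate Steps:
$s{\left(z,c \right)} = 4$ ($s{\left(z,c \right)} = \frac{8}{2} = 8 \cdot \frac{1}{2} = 4$)
$W{\left(m \right)} = \frac{1}{2 m}$
$y = -2$ ($y = - 2 \frac{1}{2 \cdot 2} \cdot 4 = - 2 \cdot \frac{1}{2} \cdot \frac{1}{2} \cdot 4 = - 2 \cdot \frac{1}{4} \cdot 4 = \left(-2\right) 1 = -2$)
$y^{3} - C{\left(-178,-112 \right)} = \left(-2\right)^{3} - \sqrt{-85 - 178} = -8 - \sqrt{-263} = -8 - i \sqrt{263}$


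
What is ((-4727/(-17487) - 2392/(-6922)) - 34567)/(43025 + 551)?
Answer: -36069728015/45471185604 ≈ -0.79324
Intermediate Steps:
((-4727/(-17487) - 2392/(-6922)) - 34567)/(43025 + 551) = ((-4727*(-1/17487) - 2392*(-1/6922)) - 34567)/43576 = ((163/603 + 1196/3461) - 34567)*(1/43576) = (1285331/2086983 - 34567)*(1/43576) = -72139456030/2086983*1/43576 = -36069728015/45471185604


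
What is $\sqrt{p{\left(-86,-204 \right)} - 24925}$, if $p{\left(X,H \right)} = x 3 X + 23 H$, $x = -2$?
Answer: $i \sqrt{29101} \approx 170.59 i$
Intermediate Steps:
$p{\left(X,H \right)} = - 6 X + 23 H$ ($p{\left(X,H \right)} = \left(-2\right) 3 X + 23 H = - 6 X + 23 H$)
$\sqrt{p{\left(-86,-204 \right)} - 24925} = \sqrt{\left(\left(-6\right) \left(-86\right) + 23 \left(-204\right)\right) - 24925} = \sqrt{\left(516 - 4692\right) - 24925} = \sqrt{-4176 - 24925} = \sqrt{-29101} = i \sqrt{29101}$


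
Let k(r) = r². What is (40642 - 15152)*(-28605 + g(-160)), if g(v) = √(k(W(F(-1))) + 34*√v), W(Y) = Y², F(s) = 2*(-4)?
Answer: -729141450 + 50980*√(1024 + 34*I*√10) ≈ -7.2751e+8 + 85527.0*I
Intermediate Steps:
F(s) = -8
g(v) = √(4096 + 34*√v) (g(v) = √(((-8)²)² + 34*√v) = √(64² + 34*√v) = √(4096 + 34*√v))
(40642 - 15152)*(-28605 + g(-160)) = (40642 - 15152)*(-28605 + √(4096 + 34*√(-160))) = 25490*(-28605 + √(4096 + 34*(4*I*√10))) = 25490*(-28605 + √(4096 + 136*I*√10)) = -729141450 + 25490*√(4096 + 136*I*√10)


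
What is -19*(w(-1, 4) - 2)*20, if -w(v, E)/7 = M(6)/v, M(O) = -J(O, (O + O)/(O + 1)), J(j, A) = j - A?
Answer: 12160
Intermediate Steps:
M(O) = -O + 2*O/(1 + O) (M(O) = -(O - (O + O)/(O + 1)) = -(O - 2*O/(1 + O)) = -O + 2*O/(1 + O))
w(v, E) = 30/v (w(v, E) = -7*6*(1 - 1*6)/(1 + 6)/v = -7*6*(1 - 6)/7/v = -7*6*(1/7)*(-5)/v = -(-30)/v = 30/v)
-19*(w(-1, 4) - 2)*20 = -19*(30/(-1) - 2)*20 = -19*(30*(-1) - 2)*20 = -19*(-30 - 2)*20 = -19*(-32)*20 = 608*20 = 12160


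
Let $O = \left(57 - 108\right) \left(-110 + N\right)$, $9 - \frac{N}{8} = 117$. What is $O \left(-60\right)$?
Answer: $-2980440$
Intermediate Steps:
$N = -864$ ($N = 72 - 936 = -864$)
$O = 49674$ ($O = \left(57 - 108\right) \left(-110 - 864\right) = \left(-51\right) \left(-974\right) = 49674$)
$O \left(-60\right) = 49674 \left(-60\right) = -2980440$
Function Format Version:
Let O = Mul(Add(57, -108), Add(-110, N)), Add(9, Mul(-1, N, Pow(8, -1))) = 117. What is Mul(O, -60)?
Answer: -2980440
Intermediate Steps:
N = -864 (N = Add(72, Mul(-8, 117)) = Add(72, -936) = -864)
O = 49674 (O = Mul(Add(57, -108), Add(-110, -864)) = Mul(-51, -974) = 49674)
Mul(O, -60) = Mul(49674, -60) = -2980440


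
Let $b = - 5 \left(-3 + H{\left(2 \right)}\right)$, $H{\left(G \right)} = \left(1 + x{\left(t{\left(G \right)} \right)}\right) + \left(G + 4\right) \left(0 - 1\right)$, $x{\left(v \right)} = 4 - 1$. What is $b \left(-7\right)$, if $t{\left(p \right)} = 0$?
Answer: $-175$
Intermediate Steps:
$x{\left(v \right)} = 3$
$H{\left(G \right)} = - G$ ($H{\left(G \right)} = \left(1 + 3\right) + \left(G + 4\right) \left(0 - 1\right) = 4 + \left(4 + G\right) \left(-1\right) = 4 - \left(4 + G\right) = - G$)
$b = 25$ ($b = - 5 \left(-3 - 2\right) = \left(-5\right) \left(-5\right) = 25$)
$b \left(-7\right) = 25 \left(-7\right) = -175$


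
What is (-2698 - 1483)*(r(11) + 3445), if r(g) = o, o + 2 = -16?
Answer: -14328287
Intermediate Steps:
o = -18 (o = -2 - 16 = -18)
r(g) = -18
(-2698 - 1483)*(r(11) + 3445) = (-2698 - 1483)*(-18 + 3445) = -4181*3427 = -14328287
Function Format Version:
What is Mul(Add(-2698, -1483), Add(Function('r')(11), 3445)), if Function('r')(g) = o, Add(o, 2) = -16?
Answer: -14328287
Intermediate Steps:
o = -18 (o = Add(-2, -16) = -18)
Function('r')(g) = -18
Mul(Add(-2698, -1483), Add(Function('r')(11), 3445)) = Mul(Add(-2698, -1483), Add(-18, 3445)) = Mul(-4181, 3427) = -14328287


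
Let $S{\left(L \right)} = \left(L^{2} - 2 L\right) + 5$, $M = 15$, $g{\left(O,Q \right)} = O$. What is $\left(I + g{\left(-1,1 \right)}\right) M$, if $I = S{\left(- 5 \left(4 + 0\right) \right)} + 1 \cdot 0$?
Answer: $6660$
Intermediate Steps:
$S{\left(L \right)} = 5 + L^{2} - 2 L$
$I = 445$ ($I = \left(5 + \left(- 5 \left(4 + 0\right)\right)^{2} - 2 \left(- 5 \left(4 + 0\right)\right)\right) + 1 \cdot 0 = \left(5 + \left(\left(-5\right) 4\right)^{2} - 2 \left(\left(-5\right) 4\right)\right) + 0 = \left(5 + \left(-20\right)^{2} - -40\right) + 0 = \left(5 + 400 + 40\right) + 0 = 445 + 0 = 445$)
$\left(I + g{\left(-1,1 \right)}\right) M = \left(445 - 1\right) 15 = 444 \cdot 15 = 6660$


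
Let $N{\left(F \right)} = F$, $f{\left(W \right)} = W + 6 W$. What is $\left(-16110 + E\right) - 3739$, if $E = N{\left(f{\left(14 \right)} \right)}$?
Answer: $-19751$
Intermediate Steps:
$f{\left(W \right)} = 7 W$
$E = 98$ ($E = 7 \cdot 14 = 98$)
$\left(-16110 + E\right) - 3739 = \left(-16110 + 98\right) - 3739 = -16012 - 3739 = -19751$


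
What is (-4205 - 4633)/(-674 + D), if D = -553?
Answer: 2946/409 ≈ 7.2029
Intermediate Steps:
(-4205 - 4633)/(-674 + D) = (-4205 - 4633)/(-674 - 553) = -8838/(-1227) = -8838*(-1/1227) = 2946/409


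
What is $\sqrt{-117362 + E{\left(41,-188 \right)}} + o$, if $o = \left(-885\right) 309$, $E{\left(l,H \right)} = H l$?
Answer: $-273465 + i \sqrt{125070} \approx -2.7347 \cdot 10^{5} + 353.65 i$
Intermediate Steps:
$o = -273465$
$\sqrt{-117362 + E{\left(41,-188 \right)}} + o = \sqrt{-117362 - 7708} - 273465 = \sqrt{-125070} - 273465 = i \sqrt{125070} - 273465 = -273465 + i \sqrt{125070}$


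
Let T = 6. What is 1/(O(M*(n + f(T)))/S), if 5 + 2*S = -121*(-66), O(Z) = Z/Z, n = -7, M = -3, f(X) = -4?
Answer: 7981/2 ≈ 3990.5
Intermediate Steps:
O(Z) = 1
S = 7981/2 (S = -5/2 + (-121*(-66))/2 = -5/2 + (½)*7986 = -5/2 + 3993 = 7981/2 ≈ 3990.5)
1/(O(M*(n + f(T)))/S) = 1/(1/(7981/2)) = 1/(1*(2/7981)) = 1/(2/7981) = 7981/2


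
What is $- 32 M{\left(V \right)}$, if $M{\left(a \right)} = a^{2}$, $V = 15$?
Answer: $-7200$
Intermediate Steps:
$- 32 M{\left(V \right)} = - 32 \cdot 15^{2} = \left(-32\right) 225 = -7200$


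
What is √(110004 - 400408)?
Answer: 2*I*√72601 ≈ 538.89*I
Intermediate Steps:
√(110004 - 400408) = √(-290404) = 2*I*√72601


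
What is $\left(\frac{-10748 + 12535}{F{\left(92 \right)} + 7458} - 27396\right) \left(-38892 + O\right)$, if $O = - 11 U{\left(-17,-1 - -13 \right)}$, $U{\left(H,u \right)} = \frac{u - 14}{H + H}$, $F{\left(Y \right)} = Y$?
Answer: $\frac{5470244929811}{5134} \approx 1.0655 \cdot 10^{9}$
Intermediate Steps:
$U{\left(H,u \right)} = \frac{-14 + u}{2 H}$
$O = - \frac{11}{17}$ ($O = - 11 \frac{-14 - -12}{2 \left(-17\right)} = - 11 \cdot \frac{1}{2} \left(- \frac{1}{17}\right) \left(-14 + \left(-1 + 13\right)\right) = - 11 \cdot \frac{1}{2} \left(- \frac{1}{17}\right) \left(-14 + 12\right) = - 11 \cdot \frac{1}{2} \left(- \frac{1}{17}\right) \left(-2\right) = \left(-11\right) \frac{1}{17} = - \frac{11}{17} \approx -0.64706$)
$\left(\frac{-10748 + 12535}{F{\left(92 \right)} + 7458} - 27396\right) \left(-38892 + O\right) = \left(\frac{-10748 + 12535}{92 + 7458} - 27396\right) \left(-38892 - \frac{11}{17}\right) = \left(\frac{1787}{7550} - 27396\right) \left(- \frac{661175}{17}\right) = \left(- \frac{206838013}{7550}\right) \left(- \frac{661175}{17}\right) = \frac{5470244929811}{5134}$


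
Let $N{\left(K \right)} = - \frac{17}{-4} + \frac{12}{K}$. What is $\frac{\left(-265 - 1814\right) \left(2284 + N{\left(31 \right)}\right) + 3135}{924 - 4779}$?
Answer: $\frac{196537583}{159340} \approx 1233.4$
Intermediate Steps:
$N{\left(K \right)} = \frac{17}{4} + \frac{12}{K}$ ($N{\left(K \right)} = \left(-17\right) \left(- \frac{1}{4}\right) + \frac{12}{K} = \frac{17}{4} + \frac{12}{K}$)
$\frac{\left(-265 - 1814\right) \left(2284 + N{\left(31 \right)}\right) + 3135}{924 - 4779} = \frac{\left(-265 - 1814\right) \left(2284 + \left(\frac{17}{4} + \frac{12}{31}\right)\right) + 3135}{924 - 4779} = \frac{- 2079 \left(2284 + \left(\frac{17}{4} + 12 \cdot \frac{1}{31}\right)\right) + 3135}{-3855} = \left(- 2079 \left(2284 + \left(\frac{17}{4} + \frac{12}{31}\right)\right) + 3135\right) \left(- \frac{1}{3855}\right) = \left(- 2079 \left(2284 + \frac{575}{124}\right) + 3135\right) \left(- \frac{1}{3855}\right) = \left(\left(-2079\right) \frac{283791}{124} + 3135\right) \left(- \frac{1}{3855}\right) = \left(- \frac{590001489}{124} + 3135\right) \left(- \frac{1}{3855}\right) = \left(- \frac{589612749}{124}\right) \left(- \frac{1}{3855}\right) = \frac{196537583}{159340}$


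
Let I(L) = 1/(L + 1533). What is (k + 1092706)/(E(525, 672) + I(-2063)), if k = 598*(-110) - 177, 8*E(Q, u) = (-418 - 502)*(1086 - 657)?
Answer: -544176970/26147551 ≈ -20.812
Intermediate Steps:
E(Q, u) = -49335 (E(Q, u) = ((-418 - 502)*(1086 - 657))/8 = (-920*429)/8 = (1/8)*(-394680) = -49335)
I(L) = 1/(1533 + L)
k = -65957 (k = -65780 - 177 = -65957)
(k + 1092706)/(E(525, 672) + I(-2063)) = (-65957 + 1092706)/(-49335 + 1/(1533 - 2063)) = 1026749/(-49335 + 1/(-530)) = 1026749/(-49335 - 1/530) = 1026749/(-26147551/530) = 1026749*(-530/26147551) = -544176970/26147551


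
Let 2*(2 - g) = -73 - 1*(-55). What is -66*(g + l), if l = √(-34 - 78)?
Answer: -726 - 264*I*√7 ≈ -726.0 - 698.48*I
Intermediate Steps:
g = 11 (g = 2 - (-73 - 1*(-55))/2 = 2 - (-73 + 55)/2 = 2 - ½*(-18) = 2 + 9 = 11)
l = 4*I*√7 (l = √(-112) = 4*I*√7 ≈ 10.583*I)
-66*(g + l) = -66*(11 + 4*I*√7) = -726 - 264*I*√7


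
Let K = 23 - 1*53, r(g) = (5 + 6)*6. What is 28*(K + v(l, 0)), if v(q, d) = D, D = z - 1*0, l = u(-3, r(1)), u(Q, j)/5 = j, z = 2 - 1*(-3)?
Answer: -700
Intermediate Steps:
r(g) = 66 (r(g) = 11*6 = 66)
z = 5 (z = 2 + 3 = 5)
u(Q, j) = 5*j
l = 330 (l = 5*66 = 330)
K = -30 (K = 23 - 53 = -30)
D = 5 (D = 5 - 1*0 = 5 + 0 = 5)
v(q, d) = 5
28*(K + v(l, 0)) = 28*(-30 + 5) = 28*(-25) = -700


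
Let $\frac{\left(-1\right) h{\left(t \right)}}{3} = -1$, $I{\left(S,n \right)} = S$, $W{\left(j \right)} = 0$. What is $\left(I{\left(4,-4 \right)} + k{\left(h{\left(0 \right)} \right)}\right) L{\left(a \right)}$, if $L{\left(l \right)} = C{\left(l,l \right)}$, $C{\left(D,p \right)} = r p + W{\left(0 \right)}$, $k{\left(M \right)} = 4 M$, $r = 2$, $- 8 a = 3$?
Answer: $-12$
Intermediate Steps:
$a = - \frac{3}{8}$ ($a = \left(- \frac{1}{8}\right) 3 = - \frac{3}{8} \approx -0.375$)
$h{\left(t \right)} = 3$ ($h{\left(t \right)} = \left(-3\right) \left(-1\right) = 3$)
$C{\left(D,p \right)} = 2 p$ ($C{\left(D,p \right)} = 2 p + 0 = 2 p$)
$L{\left(l \right)} = 2 l$
$\left(I{\left(4,-4 \right)} + k{\left(h{\left(0 \right)} \right)}\right) L{\left(a \right)} = \left(4 + 4 \cdot 3\right) 2 \left(- \frac{3}{8}\right) = \left(4 + 12\right) \left(- \frac{3}{4}\right) = 16 \left(- \frac{3}{4}\right) = -12$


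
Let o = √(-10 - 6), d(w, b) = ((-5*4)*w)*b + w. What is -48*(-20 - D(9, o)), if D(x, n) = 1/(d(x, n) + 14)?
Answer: 498172944/518929 + 34560*I/518929 ≈ 960.0 + 0.066599*I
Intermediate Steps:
d(w, b) = w - 20*b*w (d(w, b) = (-20*w)*b + w = -20*b*w + w = w - 20*b*w)
o = 4*I (o = √(-16) = 4*I ≈ 4.0*I)
D(x, n) = 1/(14 + x*(1 - 20*n)) (D(x, n) = 1/(x*(1 - 20*n) + 14) = 1/(14 + x*(1 - 20*n)))
-48*(-20 - D(9, o)) = -48*(-20 - (-1)/(-14 + 9*(-1 + 20*(4*I)))) = -48*(-20 - (-1)/(-14 + 9*(-1 + 80*I))) = -48*(-20 - (-1)/(-14 + (-9 + 720*I))) = -48*(-20 - (-1)/(-23 + 720*I)) = -48*(-20 - (-1)*(-23 - 720*I)/518929) = -48*(-20 + (-23 - 720*I)/518929) = 960 - 48*(-23 - 720*I)/518929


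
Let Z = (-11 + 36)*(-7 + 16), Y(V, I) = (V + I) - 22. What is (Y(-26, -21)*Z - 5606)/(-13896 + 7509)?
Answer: 21131/6387 ≈ 3.3084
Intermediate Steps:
Y(V, I) = -22 + I + V (Y(V, I) = (I + V) - 22 = -22 + I + V)
Z = 225 (Z = 25*9 = 225)
(Y(-26, -21)*Z - 5606)/(-13896 + 7509) = ((-22 - 21 - 26)*225 - 5606)/(-13896 + 7509) = (-69*225 - 5606)/(-6387) = (-15525 - 5606)*(-1/6387) = -21131*(-1/6387) = 21131/6387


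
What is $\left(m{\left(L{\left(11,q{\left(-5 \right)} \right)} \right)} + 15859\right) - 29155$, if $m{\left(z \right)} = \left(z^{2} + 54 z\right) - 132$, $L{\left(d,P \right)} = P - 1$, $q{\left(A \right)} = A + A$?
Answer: $-13901$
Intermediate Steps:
$q{\left(A \right)} = 2 A$
$L{\left(d,P \right)} = -1 + P$ ($L{\left(d,P \right)} = P - 1 = -1 + P$)
$m{\left(z \right)} = -132 + z^{2} + 54 z$
$\left(m{\left(L{\left(11,q{\left(-5 \right)} \right)} \right)} + 15859\right) - 29155 = \left(\left(-132 + \left(-1 + 2 \left(-5\right)\right)^{2} + 54 \left(-1 + 2 \left(-5\right)\right)\right) + 15859\right) - 29155 = \left(\left(-132 + \left(-1 - 10\right)^{2} + 54 \left(-1 - 10\right)\right) + 15859\right) - 29155 = \left(\left(-132 + \left(-11\right)^{2} + 54 \left(-11\right)\right) + 15859\right) - 29155 = \left(\left(-132 + 121 - 594\right) + 15859\right) - 29155 = \left(-605 + 15859\right) - 29155 = 15254 - 29155 = -13901$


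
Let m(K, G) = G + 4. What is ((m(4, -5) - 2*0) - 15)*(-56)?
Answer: 896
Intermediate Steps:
m(K, G) = 4 + G
((m(4, -5) - 2*0) - 15)*(-56) = (((4 - 5) - 2*0) - 15)*(-56) = ((-1 + 0) - 15)*(-56) = (-1 - 15)*(-56) = -16*(-56) = 896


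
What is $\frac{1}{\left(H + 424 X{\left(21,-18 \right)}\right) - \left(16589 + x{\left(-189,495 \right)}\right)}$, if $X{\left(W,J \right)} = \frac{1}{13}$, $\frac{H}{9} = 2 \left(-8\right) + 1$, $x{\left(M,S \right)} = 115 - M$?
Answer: $- \frac{13}{220940} \approx -5.884 \cdot 10^{-5}$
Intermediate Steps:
$H = -135$ ($H = 9 \left(2 \left(-8\right) + 1\right) = 9 \left(-16 + 1\right) = 9 \left(-15\right) = -135$)
$X{\left(W,J \right)} = \frac{1}{13}$
$\frac{1}{\left(H + 424 X{\left(21,-18 \right)}\right) - \left(16589 + x{\left(-189,495 \right)}\right)} = \frac{1}{\left(-135 + 424 \cdot \frac{1}{13}\right) - \left(16704 + 189\right)} = \frac{1}{\left(-135 + \frac{424}{13}\right) - 16893} = \frac{1}{- \frac{1331}{13} - 16893} = \frac{1}{- \frac{220940}{13}} = - \frac{13}{220940}$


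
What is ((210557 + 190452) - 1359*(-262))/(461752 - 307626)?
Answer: 757067/154126 ≈ 4.9120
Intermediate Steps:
((210557 + 190452) - 1359*(-262))/(461752 - 307626) = (401009 + 356058)/154126 = 757067*(1/154126) = 757067/154126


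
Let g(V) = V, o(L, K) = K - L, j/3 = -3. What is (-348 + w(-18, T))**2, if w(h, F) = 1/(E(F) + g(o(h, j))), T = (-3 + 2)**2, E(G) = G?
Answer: 12103441/100 ≈ 1.2103e+5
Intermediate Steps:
T = 1 (T = (-1)**2 = 1)
j = -9 (j = 3*(-3) = -9)
w(h, F) = 1/(-9 + F - h) (w(h, F) = 1/(F + (-9 - h)) = 1/(-9 + F - h))
(-348 + w(-18, T))**2 = (-348 - 1/(9 - 18 - 1*1))**2 = (-348 - 1/(9 - 18 - 1))**2 = (-348 - 1/(-10))**2 = (-348 - 1*(-1/10))**2 = (-348 + 1/10)**2 = (-3479/10)**2 = 12103441/100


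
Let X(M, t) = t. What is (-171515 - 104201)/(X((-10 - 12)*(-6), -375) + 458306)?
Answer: -275716/457931 ≈ -0.60209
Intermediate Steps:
(-171515 - 104201)/(X((-10 - 12)*(-6), -375) + 458306) = (-171515 - 104201)/(-375 + 458306) = -275716/457931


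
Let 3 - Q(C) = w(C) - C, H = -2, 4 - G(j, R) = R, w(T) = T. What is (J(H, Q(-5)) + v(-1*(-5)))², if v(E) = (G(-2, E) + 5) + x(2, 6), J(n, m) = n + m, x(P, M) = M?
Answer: 121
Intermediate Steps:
G(j, R) = 4 - R
Q(C) = 3 (Q(C) = 3 - (C - C) = 3 - 1*0 = 3 + 0 = 3)
J(n, m) = m + n
v(E) = 15 - E (v(E) = ((4 - E) + 5) + 6 = (9 - E) + 6 = 15 - E)
(J(H, Q(-5)) + v(-1*(-5)))² = ((3 - 2) + (15 - (-1)*(-5)))² = (1 + (15 - 1*5))² = (1 + (15 - 5))² = (1 + 10)² = 11² = 121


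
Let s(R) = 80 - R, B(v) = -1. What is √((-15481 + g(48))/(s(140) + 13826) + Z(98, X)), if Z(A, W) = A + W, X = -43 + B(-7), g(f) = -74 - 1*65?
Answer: 4*√156533186/6883 ≈ 7.2709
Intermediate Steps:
g(f) = -139 (g(f) = -74 - 65 = -139)
X = -44 (X = -43 - 1 = -44)
√((-15481 + g(48))/(s(140) + 13826) + Z(98, X)) = √((-15481 - 139)/((80 - 1*140) + 13826) + (98 - 44)) = √(-15620/((80 - 140) + 13826) + 54) = √(-15620/(-60 + 13826) + 54) = √(-15620/13766 + 54) = √(-15620*1/13766 + 54) = √(-7810/6883 + 54) = √(363872/6883) = 4*√156533186/6883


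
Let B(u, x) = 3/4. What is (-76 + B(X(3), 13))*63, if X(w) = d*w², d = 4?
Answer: -18963/4 ≈ -4740.8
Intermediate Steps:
X(w) = 4*w²
B(u, x) = ¾ (B(u, x) = 3*(¼) = ¾)
(-76 + B(X(3), 13))*63 = (-76 + ¾)*63 = -301/4*63 = -18963/4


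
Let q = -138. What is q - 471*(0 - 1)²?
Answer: -609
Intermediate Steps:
q - 471*(0 - 1)² = -138 - 471*(0 - 1)² = -138 - 471*(-1)² = -138 - 471*1 = -138 - 471 = -609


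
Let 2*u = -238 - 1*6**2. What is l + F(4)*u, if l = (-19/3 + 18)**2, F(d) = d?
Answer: -3707/9 ≈ -411.89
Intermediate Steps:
l = 1225/9 (l = (-19*1/3 + 18)**2 = (-19/3 + 18)**2 = (35/3)**2 = 1225/9 ≈ 136.11)
u = -137 (u = (-238 - 1*6**2)/2 = (-238 - 1*36)/2 = (-238 - 36)/2 = (1/2)*(-274) = -137)
l + F(4)*u = 1225/9 + 4*(-137) = 1225/9 - 548 = -3707/9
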